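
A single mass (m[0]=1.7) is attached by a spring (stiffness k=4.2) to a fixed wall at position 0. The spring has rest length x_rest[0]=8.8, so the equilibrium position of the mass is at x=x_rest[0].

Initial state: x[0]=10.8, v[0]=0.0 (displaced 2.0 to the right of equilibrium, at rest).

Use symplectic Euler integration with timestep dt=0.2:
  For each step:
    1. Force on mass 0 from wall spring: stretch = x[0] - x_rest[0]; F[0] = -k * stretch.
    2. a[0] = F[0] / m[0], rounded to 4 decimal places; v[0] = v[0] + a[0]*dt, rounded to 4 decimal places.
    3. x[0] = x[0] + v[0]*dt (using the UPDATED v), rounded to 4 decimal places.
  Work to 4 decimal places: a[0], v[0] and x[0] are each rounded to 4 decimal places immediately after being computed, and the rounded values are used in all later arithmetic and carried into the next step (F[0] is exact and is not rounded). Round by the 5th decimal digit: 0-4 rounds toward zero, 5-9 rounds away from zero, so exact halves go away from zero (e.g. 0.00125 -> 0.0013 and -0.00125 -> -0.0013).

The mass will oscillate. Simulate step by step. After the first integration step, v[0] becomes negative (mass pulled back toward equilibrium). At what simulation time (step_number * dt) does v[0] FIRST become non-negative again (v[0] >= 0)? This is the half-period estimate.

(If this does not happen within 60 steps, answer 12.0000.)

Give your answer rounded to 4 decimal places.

Step 0: x=[10.8000] v=[0.0000]
Step 1: x=[10.6024] v=[-0.9882]
Step 2: x=[10.2266] v=[-1.8788]
Step 3: x=[9.7099] v=[-2.5837]
Step 4: x=[9.1032] v=[-3.0333]
Step 5: x=[8.4666] v=[-3.1831]
Step 6: x=[7.8629] v=[-3.0184]
Step 7: x=[7.3518] v=[-2.5554]
Step 8: x=[6.9838] v=[-1.8398]
Step 9: x=[6.7953] v=[-0.9424]
Step 10: x=[6.8049] v=[0.0482]
First v>=0 after going negative at step 10, time=2.0000

Answer: 2.0000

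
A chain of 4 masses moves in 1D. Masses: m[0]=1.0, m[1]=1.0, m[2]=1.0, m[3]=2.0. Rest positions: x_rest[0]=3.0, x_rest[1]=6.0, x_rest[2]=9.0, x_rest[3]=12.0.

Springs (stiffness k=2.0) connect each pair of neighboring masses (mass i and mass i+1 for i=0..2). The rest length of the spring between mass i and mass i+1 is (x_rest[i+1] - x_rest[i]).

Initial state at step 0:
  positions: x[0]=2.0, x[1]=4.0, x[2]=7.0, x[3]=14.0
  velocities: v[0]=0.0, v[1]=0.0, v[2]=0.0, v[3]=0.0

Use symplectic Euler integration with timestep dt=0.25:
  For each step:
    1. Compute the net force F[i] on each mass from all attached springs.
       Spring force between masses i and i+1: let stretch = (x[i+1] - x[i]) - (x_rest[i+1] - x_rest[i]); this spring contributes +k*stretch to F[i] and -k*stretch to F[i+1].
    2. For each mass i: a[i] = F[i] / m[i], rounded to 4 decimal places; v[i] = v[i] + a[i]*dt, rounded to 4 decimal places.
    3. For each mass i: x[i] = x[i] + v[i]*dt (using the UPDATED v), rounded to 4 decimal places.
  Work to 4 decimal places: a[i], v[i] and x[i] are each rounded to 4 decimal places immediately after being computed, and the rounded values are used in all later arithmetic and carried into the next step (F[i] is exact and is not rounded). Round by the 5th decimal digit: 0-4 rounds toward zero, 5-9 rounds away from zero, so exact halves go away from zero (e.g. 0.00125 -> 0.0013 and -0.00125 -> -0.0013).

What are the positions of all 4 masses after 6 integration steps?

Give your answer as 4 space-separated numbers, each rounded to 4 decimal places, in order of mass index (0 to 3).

Step 0: x=[2.0000 4.0000 7.0000 14.0000] v=[0.0000 0.0000 0.0000 0.0000]
Step 1: x=[1.8750 4.1250 7.5000 13.7500] v=[-0.5000 0.5000 2.0000 -1.0000]
Step 2: x=[1.6563 4.3906 8.3594 13.2969] v=[-0.8750 1.0625 3.4375 -1.8125]
Step 3: x=[1.4043 4.8106 9.3399 12.7227] v=[-1.0079 1.6798 3.9219 -2.2969]
Step 4: x=[1.2031 5.3709 10.1771 12.1246] v=[-0.8048 2.2413 3.3487 -2.3926]
Step 5: x=[1.1479 6.0110 10.6570 11.5922] v=[-0.2209 2.5605 1.9194 -2.1295]
Step 6: x=[1.3256 6.6240 10.6730 11.1889] v=[0.7107 2.4520 0.0640 -1.6133]

Answer: 1.3256 6.6240 10.6730 11.1889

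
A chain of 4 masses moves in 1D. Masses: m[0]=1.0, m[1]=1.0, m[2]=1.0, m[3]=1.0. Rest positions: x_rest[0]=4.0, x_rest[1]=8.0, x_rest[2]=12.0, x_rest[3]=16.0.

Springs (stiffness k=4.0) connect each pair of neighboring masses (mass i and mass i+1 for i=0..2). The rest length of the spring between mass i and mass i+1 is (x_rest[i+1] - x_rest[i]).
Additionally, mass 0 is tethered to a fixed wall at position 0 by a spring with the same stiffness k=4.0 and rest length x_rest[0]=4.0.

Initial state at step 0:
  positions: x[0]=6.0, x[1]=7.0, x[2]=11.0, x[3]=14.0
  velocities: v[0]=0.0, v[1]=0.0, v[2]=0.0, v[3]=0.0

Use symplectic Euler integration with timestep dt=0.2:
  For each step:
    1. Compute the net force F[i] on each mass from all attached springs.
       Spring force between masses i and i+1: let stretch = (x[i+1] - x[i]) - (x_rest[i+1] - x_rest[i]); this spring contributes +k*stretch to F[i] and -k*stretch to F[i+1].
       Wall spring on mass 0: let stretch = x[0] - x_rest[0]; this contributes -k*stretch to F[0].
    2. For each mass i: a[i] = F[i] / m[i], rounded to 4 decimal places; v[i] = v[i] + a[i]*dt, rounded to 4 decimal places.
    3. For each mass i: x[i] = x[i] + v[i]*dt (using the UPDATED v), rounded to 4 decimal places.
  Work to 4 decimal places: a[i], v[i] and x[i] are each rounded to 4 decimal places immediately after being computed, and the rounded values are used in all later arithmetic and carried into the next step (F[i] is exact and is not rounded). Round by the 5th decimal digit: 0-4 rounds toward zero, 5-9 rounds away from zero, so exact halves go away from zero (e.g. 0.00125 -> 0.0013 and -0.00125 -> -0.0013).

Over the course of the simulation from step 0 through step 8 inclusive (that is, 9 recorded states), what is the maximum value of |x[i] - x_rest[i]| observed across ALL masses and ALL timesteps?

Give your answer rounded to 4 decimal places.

Step 0: x=[6.0000 7.0000 11.0000 14.0000] v=[0.0000 0.0000 0.0000 0.0000]
Step 1: x=[5.2000 7.4800 10.8400 14.1600] v=[-4.0000 2.4000 -0.8000 0.8000]
Step 2: x=[3.9328 8.1328 10.6736 14.4288] v=[-6.3360 3.2640 -0.8320 1.3440]
Step 3: x=[2.7084 8.5201 10.7015 14.7368] v=[-6.1222 1.9366 0.1395 1.5398]
Step 4: x=[1.9805 8.3266 11.0260 15.0391] v=[-3.6396 -0.9676 1.6226 1.5116]
Step 5: x=[1.9511 7.5496 11.5607 15.3393] v=[-0.1471 -3.8850 2.6736 1.5011]
Step 6: x=[2.5053 6.5186 12.0582 15.6749] v=[2.7708 -5.1549 2.4876 1.6782]
Step 7: x=[3.3007 5.7318 12.2481 16.0719] v=[3.9772 -3.9339 0.9493 1.9848]
Step 8: x=[3.9570 5.5987 12.0072 16.4971] v=[3.2815 -0.6657 -1.2047 2.1258]
Max displacement = 2.4013

Answer: 2.4013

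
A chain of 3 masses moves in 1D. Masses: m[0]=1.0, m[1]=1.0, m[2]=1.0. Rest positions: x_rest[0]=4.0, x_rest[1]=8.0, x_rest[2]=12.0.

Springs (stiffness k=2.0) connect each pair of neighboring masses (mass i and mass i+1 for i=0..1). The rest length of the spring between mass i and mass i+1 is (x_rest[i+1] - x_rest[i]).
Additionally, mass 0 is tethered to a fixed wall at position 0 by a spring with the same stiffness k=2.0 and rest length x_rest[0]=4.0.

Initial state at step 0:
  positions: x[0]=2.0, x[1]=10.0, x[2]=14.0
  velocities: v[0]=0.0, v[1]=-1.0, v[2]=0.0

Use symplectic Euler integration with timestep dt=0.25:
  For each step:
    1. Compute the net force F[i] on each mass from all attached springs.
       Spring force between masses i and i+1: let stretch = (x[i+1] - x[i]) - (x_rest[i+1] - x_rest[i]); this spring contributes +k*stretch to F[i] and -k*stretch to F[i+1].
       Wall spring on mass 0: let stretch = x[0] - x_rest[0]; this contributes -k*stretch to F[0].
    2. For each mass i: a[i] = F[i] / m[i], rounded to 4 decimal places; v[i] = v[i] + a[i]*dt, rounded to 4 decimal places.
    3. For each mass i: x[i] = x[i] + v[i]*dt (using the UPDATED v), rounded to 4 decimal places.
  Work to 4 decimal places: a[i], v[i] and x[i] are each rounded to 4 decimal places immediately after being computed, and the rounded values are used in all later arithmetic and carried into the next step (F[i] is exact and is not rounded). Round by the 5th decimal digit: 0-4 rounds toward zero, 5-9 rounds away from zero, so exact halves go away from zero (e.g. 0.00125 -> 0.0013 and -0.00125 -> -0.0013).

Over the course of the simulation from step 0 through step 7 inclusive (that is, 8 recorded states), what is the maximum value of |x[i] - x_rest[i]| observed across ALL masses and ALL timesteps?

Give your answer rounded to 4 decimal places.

Step 0: x=[2.0000 10.0000 14.0000] v=[0.0000 -1.0000 0.0000]
Step 1: x=[2.7500 9.2500 14.0000] v=[3.0000 -3.0000 0.0000]
Step 2: x=[3.9688 8.2813 13.9063] v=[4.8750 -3.8750 -0.3750]
Step 3: x=[5.2305 7.4766 13.6094] v=[5.0469 -3.2188 -1.1875]
Step 4: x=[6.1192 7.1577 13.0459] v=[3.5547 -1.2755 -2.2539]
Step 5: x=[6.3728 7.4451 12.2464] v=[1.0144 1.1494 -3.1980]
Step 6: x=[5.9638 8.1986 11.3467] v=[-1.6359 3.0139 -3.5987]
Step 7: x=[5.0887 9.0663 10.5535] v=[-3.5004 3.4706 -3.1728]
Max displacement = 2.3728

Answer: 2.3728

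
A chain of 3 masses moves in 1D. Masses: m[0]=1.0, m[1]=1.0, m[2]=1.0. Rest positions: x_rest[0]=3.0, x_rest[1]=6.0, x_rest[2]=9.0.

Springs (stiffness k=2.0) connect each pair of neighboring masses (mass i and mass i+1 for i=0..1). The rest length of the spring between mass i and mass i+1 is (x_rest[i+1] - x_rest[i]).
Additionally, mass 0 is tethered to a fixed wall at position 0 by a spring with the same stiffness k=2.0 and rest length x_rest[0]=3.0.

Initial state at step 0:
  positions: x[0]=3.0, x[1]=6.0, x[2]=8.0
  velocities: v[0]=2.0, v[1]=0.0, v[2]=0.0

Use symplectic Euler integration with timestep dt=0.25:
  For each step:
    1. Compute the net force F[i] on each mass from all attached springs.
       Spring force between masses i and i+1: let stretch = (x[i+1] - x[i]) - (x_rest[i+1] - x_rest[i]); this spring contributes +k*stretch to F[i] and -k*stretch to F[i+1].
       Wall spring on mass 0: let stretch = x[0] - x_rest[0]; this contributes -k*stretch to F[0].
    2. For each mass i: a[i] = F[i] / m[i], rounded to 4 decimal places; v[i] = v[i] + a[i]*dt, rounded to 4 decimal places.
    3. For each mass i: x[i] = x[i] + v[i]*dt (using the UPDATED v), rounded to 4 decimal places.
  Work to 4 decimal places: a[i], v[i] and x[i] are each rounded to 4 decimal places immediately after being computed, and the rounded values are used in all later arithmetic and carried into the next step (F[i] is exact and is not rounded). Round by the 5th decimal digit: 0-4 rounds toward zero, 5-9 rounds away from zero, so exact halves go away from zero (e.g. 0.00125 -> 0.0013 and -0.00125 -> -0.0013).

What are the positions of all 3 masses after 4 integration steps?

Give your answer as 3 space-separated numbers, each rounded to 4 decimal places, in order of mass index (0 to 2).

Step 0: x=[3.0000 6.0000 8.0000] v=[2.0000 0.0000 0.0000]
Step 1: x=[3.5000 5.8750 8.1250] v=[2.0000 -0.5000 0.5000]
Step 2: x=[3.8594 5.7344 8.3438] v=[1.4375 -0.5625 0.8750]
Step 3: x=[3.9707 5.6856 8.6114] v=[0.4453 -0.1953 1.0703]
Step 4: x=[3.8001 5.7882 8.8883] v=[-0.6826 0.4102 1.1074]

Answer: 3.8001 5.7882 8.8883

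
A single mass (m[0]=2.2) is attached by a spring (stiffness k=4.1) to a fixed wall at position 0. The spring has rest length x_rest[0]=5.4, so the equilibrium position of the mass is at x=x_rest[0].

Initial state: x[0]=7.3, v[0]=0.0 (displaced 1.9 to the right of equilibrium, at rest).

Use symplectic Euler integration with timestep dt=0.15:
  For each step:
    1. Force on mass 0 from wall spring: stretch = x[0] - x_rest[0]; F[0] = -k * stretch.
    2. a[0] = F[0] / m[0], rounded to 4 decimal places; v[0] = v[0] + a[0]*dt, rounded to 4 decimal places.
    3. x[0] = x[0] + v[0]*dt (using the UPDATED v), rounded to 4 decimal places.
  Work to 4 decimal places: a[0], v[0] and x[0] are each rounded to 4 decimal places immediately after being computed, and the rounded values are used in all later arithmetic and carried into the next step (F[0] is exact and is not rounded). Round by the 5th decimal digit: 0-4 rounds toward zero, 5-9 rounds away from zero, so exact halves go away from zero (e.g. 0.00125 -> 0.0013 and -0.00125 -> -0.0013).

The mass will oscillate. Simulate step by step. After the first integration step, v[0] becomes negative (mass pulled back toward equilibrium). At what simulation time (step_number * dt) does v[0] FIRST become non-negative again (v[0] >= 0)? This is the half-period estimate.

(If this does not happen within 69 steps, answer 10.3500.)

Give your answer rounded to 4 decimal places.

Answer: 2.4000

Derivation:
Step 0: x=[7.3000] v=[0.0000]
Step 1: x=[7.2203] v=[-0.5311]
Step 2: x=[7.0643] v=[-1.0400]
Step 3: x=[6.8385] v=[-1.5053]
Step 4: x=[6.5524] v=[-1.9074]
Step 5: x=[6.2180] v=[-2.2296]
Step 6: x=[5.8493] v=[-2.4583]
Step 7: x=[5.4617] v=[-2.5839]
Step 8: x=[5.0715] v=[-2.6012]
Step 9: x=[4.6951] v=[-2.5094]
Step 10: x=[4.3483] v=[-2.3123]
Step 11: x=[4.0456] v=[-2.0183]
Step 12: x=[3.7996] v=[-1.6397]
Step 13: x=[3.6208] v=[-1.1923]
Step 14: x=[3.5166] v=[-0.6949]
Step 15: x=[3.4913] v=[-0.1684]
Step 16: x=[3.5461] v=[0.3652]
First v>=0 after going negative at step 16, time=2.4000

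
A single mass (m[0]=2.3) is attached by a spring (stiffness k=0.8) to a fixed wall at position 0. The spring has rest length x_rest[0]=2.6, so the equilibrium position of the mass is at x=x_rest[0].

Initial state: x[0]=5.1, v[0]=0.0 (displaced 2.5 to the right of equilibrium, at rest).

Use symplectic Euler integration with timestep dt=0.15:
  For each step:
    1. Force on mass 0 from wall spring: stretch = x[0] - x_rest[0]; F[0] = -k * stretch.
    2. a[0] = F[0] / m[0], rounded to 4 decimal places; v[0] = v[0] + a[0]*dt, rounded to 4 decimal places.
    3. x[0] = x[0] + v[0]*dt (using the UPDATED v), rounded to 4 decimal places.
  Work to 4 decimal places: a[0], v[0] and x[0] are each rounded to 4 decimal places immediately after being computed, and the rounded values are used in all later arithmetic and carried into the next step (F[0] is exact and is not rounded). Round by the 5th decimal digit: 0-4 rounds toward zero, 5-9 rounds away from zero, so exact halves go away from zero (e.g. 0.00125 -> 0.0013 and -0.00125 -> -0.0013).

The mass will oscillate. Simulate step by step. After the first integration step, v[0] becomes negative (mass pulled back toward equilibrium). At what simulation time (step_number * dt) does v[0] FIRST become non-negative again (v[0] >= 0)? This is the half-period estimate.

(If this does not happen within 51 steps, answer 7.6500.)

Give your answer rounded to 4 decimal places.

Step 0: x=[5.1000] v=[0.0000]
Step 1: x=[5.0804] v=[-0.1304]
Step 2: x=[5.0414] v=[-0.2598]
Step 3: x=[4.9833] v=[-0.3872]
Step 4: x=[4.9066] v=[-0.5116]
Step 5: x=[4.8118] v=[-0.6319]
Step 6: x=[4.6997] v=[-0.7473]
Step 7: x=[4.5712] v=[-0.8568]
Step 8: x=[4.4273] v=[-0.9596]
Step 9: x=[4.2691] v=[-1.0549]
Step 10: x=[4.0978] v=[-1.1420]
Step 11: x=[3.9148] v=[-1.2202]
Step 12: x=[3.7215] v=[-1.2888]
Step 13: x=[3.5194] v=[-1.3473]
Step 14: x=[3.3101] v=[-1.3953]
Step 15: x=[3.0952] v=[-1.4324]
Step 16: x=[2.8765] v=[-1.4582]
Step 17: x=[2.6556] v=[-1.4726]
Step 18: x=[2.4343] v=[-1.4755]
Step 19: x=[2.2143] v=[-1.4669]
Step 20: x=[1.9973] v=[-1.4468]
Step 21: x=[1.7850] v=[-1.4154]
Step 22: x=[1.5791] v=[-1.3729]
Step 23: x=[1.3812] v=[-1.3196]
Step 24: x=[1.1928] v=[-1.2560]
Step 25: x=[1.0154] v=[-1.1826]
Step 26: x=[0.8504] v=[-1.0999]
Step 27: x=[0.6991] v=[-1.0086]
Step 28: x=[0.5627] v=[-0.9094]
Step 29: x=[0.4422] v=[-0.8031]
Step 30: x=[0.3386] v=[-0.6905]
Step 31: x=[0.2527] v=[-0.5725]
Step 32: x=[0.1852] v=[-0.4500]
Step 33: x=[0.1366] v=[-0.3240]
Step 34: x=[0.1073] v=[-0.1955]
Step 35: x=[0.0975] v=[-0.0655]
Step 36: x=[0.1073] v=[0.0651]
First v>=0 after going negative at step 36, time=5.4000

Answer: 5.4000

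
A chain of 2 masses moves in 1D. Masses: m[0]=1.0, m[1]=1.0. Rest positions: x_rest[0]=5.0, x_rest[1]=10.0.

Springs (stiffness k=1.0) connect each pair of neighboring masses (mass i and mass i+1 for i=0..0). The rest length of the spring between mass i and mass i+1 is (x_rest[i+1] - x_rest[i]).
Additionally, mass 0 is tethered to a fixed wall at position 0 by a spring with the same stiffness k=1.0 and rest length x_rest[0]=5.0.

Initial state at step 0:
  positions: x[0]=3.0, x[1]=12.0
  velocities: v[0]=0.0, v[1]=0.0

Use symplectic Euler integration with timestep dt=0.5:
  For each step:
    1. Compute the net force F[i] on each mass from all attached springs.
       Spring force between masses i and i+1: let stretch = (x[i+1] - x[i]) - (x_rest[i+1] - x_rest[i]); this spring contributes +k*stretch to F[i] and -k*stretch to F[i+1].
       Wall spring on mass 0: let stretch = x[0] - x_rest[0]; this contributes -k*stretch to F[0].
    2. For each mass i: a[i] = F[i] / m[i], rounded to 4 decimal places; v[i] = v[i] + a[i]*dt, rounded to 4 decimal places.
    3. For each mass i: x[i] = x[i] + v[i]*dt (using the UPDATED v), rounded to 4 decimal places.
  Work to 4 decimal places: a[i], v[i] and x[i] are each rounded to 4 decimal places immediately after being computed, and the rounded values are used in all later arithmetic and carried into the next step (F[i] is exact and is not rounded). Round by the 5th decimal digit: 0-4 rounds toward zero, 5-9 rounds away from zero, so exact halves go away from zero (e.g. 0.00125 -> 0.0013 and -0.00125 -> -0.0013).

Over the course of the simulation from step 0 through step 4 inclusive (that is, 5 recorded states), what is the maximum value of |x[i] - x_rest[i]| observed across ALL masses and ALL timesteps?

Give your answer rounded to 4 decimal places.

Step 0: x=[3.0000 12.0000] v=[0.0000 0.0000]
Step 1: x=[4.5000 11.0000] v=[3.0000 -2.0000]
Step 2: x=[6.5000 9.6250] v=[4.0000 -2.7500]
Step 3: x=[7.6563 8.7188] v=[2.3125 -1.8125]
Step 4: x=[7.1641 8.7970] v=[-0.9844 0.1563]
Max displacement = 2.6563

Answer: 2.6563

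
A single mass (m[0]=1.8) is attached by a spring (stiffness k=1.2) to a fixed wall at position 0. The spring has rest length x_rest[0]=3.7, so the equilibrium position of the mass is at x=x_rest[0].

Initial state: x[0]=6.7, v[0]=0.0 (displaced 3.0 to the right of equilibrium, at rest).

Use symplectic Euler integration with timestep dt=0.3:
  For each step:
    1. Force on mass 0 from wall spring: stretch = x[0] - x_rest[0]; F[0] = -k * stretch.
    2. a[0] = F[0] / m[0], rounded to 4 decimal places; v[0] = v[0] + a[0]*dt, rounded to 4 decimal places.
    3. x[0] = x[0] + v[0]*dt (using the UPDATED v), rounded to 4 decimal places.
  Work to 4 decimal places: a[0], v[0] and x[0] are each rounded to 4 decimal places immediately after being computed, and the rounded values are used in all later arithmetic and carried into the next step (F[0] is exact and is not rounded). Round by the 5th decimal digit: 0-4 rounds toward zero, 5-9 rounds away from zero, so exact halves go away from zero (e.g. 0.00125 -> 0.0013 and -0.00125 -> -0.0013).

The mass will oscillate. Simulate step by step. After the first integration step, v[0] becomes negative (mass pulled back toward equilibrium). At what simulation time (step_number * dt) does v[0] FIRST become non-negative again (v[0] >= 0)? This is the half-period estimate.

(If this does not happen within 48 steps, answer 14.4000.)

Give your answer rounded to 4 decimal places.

Step 0: x=[6.7000] v=[0.0000]
Step 1: x=[6.5200] v=[-0.6000]
Step 2: x=[6.1708] v=[-1.1640]
Step 3: x=[5.6733] v=[-1.6582]
Step 4: x=[5.0574] v=[-2.0529]
Step 5: x=[4.3601] v=[-2.3244]
Step 6: x=[3.6232] v=[-2.4564]
Step 7: x=[2.8909] v=[-2.4410]
Step 8: x=[2.2071] v=[-2.2792]
Step 9: x=[1.6129] v=[-1.9806]
Step 10: x=[1.1439] v=[-1.5632]
Step 11: x=[0.8283] v=[-1.0520]
Step 12: x=[0.6850] v=[-0.4777]
Step 13: x=[0.7226] v=[0.1253]
First v>=0 after going negative at step 13, time=3.9000

Answer: 3.9000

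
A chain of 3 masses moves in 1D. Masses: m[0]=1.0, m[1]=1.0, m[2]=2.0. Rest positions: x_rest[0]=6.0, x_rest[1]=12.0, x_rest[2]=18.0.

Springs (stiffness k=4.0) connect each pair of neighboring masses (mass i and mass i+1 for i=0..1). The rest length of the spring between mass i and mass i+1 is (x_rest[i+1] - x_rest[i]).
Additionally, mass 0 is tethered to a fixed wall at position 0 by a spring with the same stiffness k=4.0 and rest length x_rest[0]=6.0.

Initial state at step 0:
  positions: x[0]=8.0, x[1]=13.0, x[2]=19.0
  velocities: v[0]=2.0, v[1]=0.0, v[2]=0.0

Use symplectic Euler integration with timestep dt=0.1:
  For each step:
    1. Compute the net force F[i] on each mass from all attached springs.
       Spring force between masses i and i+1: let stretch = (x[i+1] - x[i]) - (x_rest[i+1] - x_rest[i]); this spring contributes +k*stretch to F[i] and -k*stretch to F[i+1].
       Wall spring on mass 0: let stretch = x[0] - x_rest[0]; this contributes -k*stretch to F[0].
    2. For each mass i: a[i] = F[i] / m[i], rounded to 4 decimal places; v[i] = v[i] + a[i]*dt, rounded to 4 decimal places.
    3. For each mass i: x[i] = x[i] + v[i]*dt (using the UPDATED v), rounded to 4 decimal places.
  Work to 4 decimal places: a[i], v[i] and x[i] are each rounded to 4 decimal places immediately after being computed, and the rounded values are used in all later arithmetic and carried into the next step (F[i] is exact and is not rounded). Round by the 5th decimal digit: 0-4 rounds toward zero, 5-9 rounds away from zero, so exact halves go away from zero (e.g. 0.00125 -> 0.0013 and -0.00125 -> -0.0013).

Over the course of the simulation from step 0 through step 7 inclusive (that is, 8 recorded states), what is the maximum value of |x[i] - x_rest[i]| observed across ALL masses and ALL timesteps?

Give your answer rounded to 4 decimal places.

Step 0: x=[8.0000 13.0000 19.0000] v=[2.0000 0.0000 0.0000]
Step 1: x=[8.0800 13.0400 19.0000] v=[0.8000 0.4000 0.0000]
Step 2: x=[8.0352 13.1200 19.0008] v=[-0.4480 0.8000 0.0080]
Step 3: x=[7.8724 13.2318 19.0040] v=[-1.6282 1.1184 0.0318]
Step 4: x=[7.6091 13.3602 19.0117] v=[-2.6334 1.2835 0.0774]
Step 5: x=[7.2714 13.4846 19.0264] v=[-3.3766 1.2437 0.1471]
Step 6: x=[6.8914 13.5821 19.0503] v=[-3.7999 0.9751 0.2387]
Step 7: x=[6.5034 13.6307 19.0848] v=[-3.8802 0.4861 0.3451]
Max displacement = 2.0800

Answer: 2.0800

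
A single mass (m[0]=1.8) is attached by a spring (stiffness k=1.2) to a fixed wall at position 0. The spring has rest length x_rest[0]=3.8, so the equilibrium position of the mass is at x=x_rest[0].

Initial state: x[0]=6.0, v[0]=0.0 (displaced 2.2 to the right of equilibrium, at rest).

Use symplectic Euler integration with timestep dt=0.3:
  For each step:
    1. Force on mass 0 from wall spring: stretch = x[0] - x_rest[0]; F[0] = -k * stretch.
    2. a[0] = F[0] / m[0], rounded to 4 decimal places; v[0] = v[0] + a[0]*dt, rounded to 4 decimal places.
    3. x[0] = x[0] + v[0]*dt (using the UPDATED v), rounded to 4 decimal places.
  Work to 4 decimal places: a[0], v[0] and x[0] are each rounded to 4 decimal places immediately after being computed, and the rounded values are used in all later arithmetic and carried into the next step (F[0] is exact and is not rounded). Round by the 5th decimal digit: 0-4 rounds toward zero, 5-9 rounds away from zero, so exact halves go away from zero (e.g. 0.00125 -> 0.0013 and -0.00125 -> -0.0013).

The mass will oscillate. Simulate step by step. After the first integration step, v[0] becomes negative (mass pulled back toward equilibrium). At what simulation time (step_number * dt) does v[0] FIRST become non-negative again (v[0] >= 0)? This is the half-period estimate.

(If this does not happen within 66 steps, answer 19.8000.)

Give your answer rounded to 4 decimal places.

Answer: 3.9000

Derivation:
Step 0: x=[6.0000] v=[0.0000]
Step 1: x=[5.8680] v=[-0.4400]
Step 2: x=[5.6119] v=[-0.8536]
Step 3: x=[5.2471] v=[-1.2160]
Step 4: x=[4.7955] v=[-1.5054]
Step 5: x=[4.2842] v=[-1.7045]
Step 6: x=[3.7438] v=[-1.8013]
Step 7: x=[3.2068] v=[-1.7901]
Step 8: x=[2.7054] v=[-1.6715]
Step 9: x=[2.2696] v=[-1.4526]
Step 10: x=[1.9257] v=[-1.1465]
Step 11: x=[1.6942] v=[-0.7717]
Step 12: x=[1.5891] v=[-0.3505]
Step 13: x=[1.6166] v=[0.0917]
First v>=0 after going negative at step 13, time=3.9000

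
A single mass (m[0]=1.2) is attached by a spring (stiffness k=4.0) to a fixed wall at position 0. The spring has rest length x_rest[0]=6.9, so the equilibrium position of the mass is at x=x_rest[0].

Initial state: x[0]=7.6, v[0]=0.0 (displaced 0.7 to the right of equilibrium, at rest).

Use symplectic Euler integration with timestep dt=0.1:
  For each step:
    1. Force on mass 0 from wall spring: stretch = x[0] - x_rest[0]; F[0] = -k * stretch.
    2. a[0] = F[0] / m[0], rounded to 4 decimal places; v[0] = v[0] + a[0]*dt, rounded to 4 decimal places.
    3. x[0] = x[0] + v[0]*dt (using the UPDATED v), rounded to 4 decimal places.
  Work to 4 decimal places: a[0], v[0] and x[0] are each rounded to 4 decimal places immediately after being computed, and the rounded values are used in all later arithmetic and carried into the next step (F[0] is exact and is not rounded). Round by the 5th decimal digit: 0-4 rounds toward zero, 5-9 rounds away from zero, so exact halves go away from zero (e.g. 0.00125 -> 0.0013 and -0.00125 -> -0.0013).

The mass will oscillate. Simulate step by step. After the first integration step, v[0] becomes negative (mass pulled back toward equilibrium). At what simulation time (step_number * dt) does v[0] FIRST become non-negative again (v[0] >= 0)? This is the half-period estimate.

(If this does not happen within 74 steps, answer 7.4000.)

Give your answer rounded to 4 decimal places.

Step 0: x=[7.6000] v=[0.0000]
Step 1: x=[7.5767] v=[-0.2333]
Step 2: x=[7.5308] v=[-0.4589]
Step 3: x=[7.4639] v=[-0.6692]
Step 4: x=[7.3782] v=[-0.8572]
Step 5: x=[7.2765] v=[-1.0166]
Step 6: x=[7.1623] v=[-1.1421]
Step 7: x=[7.0394] v=[-1.2295]
Step 8: x=[6.9118] v=[-1.2760]
Step 9: x=[6.7838] v=[-1.2799]
Step 10: x=[6.6597] v=[-1.2412]
Step 11: x=[6.5436] v=[-1.1611]
Step 12: x=[6.4394] v=[-1.0423]
Step 13: x=[6.3505] v=[-0.8888]
Step 14: x=[6.2799] v=[-0.7056]
Step 15: x=[6.2300] v=[-0.4989]
Step 16: x=[6.2024] v=[-0.2756]
Step 17: x=[6.1981] v=[-0.0431]
Step 18: x=[6.2172] v=[0.1909]
First v>=0 after going negative at step 18, time=1.8000

Answer: 1.8000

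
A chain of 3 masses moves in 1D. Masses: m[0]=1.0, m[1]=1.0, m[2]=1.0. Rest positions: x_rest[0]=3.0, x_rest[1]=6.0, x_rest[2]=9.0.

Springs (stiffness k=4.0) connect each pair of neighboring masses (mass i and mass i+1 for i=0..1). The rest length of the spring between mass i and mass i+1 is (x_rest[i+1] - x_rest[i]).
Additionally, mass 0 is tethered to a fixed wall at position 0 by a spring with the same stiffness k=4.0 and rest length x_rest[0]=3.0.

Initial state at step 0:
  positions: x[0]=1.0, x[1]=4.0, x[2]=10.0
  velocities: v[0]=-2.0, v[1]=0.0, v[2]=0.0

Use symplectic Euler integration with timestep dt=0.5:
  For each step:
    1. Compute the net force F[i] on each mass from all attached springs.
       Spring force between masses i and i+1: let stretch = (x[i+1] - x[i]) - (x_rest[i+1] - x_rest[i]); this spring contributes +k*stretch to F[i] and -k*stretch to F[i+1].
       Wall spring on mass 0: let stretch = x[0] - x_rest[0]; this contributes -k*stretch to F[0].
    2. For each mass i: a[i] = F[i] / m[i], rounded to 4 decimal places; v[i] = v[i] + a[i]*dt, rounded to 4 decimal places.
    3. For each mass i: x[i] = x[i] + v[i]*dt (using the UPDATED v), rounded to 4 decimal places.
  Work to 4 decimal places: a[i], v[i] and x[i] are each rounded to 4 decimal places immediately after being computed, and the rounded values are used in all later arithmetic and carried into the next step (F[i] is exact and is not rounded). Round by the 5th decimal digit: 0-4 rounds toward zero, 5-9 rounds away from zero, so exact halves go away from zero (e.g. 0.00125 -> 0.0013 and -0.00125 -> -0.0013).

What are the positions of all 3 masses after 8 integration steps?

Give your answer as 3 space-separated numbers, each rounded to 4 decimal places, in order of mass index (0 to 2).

Step 0: x=[1.0000 4.0000 10.0000] v=[-2.0000 0.0000 0.0000]
Step 1: x=[2.0000 7.0000 7.0000] v=[2.0000 6.0000 -6.0000]
Step 2: x=[6.0000 5.0000 7.0000] v=[8.0000 -4.0000 0.0000]
Step 3: x=[3.0000 6.0000 8.0000] v=[-6.0000 2.0000 2.0000]
Step 4: x=[0.0000 6.0000 10.0000] v=[-6.0000 0.0000 4.0000]
Step 5: x=[3.0000 4.0000 11.0000] v=[6.0000 -4.0000 2.0000]
Step 6: x=[4.0000 8.0000 8.0000] v=[2.0000 8.0000 -6.0000]
Step 7: x=[5.0000 8.0000 8.0000] v=[2.0000 0.0000 0.0000]
Step 8: x=[4.0000 5.0000 11.0000] v=[-2.0000 -6.0000 6.0000]

Answer: 4.0000 5.0000 11.0000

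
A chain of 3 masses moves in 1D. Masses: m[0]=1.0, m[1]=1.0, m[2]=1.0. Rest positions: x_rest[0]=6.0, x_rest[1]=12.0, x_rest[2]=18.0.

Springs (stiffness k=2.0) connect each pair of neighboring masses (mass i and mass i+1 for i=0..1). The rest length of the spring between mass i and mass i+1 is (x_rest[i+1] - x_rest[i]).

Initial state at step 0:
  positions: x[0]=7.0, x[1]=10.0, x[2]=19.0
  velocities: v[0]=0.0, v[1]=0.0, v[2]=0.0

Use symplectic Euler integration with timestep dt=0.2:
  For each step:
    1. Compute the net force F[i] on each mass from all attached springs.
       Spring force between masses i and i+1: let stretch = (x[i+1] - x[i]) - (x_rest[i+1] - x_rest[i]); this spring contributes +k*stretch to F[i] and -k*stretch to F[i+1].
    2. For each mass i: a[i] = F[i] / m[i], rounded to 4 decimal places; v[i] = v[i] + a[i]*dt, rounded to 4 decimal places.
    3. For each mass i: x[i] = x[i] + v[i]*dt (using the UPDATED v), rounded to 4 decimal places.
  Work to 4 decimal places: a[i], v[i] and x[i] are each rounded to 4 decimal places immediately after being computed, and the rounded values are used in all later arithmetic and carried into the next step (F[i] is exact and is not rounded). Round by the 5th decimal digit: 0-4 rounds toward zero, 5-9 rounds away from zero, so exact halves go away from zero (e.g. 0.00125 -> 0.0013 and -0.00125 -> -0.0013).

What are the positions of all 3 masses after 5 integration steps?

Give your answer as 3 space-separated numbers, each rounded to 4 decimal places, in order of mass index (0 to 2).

Step 0: x=[7.0000 10.0000 19.0000] v=[0.0000 0.0000 0.0000]
Step 1: x=[6.7600 10.4800 18.7600] v=[-1.2000 2.4000 -1.2000]
Step 2: x=[6.3376 11.3248 18.3376] v=[-2.1120 4.2240 -2.1120]
Step 3: x=[5.8342 12.3316 17.8342] v=[-2.5171 5.0342 -2.5171]
Step 4: x=[5.3706 13.2589 17.3706] v=[-2.3181 4.6363 -2.3181]
Step 5: x=[5.0580 13.8840 17.0580] v=[-1.5628 3.1257 -1.5628]

Answer: 5.0580 13.8840 17.0580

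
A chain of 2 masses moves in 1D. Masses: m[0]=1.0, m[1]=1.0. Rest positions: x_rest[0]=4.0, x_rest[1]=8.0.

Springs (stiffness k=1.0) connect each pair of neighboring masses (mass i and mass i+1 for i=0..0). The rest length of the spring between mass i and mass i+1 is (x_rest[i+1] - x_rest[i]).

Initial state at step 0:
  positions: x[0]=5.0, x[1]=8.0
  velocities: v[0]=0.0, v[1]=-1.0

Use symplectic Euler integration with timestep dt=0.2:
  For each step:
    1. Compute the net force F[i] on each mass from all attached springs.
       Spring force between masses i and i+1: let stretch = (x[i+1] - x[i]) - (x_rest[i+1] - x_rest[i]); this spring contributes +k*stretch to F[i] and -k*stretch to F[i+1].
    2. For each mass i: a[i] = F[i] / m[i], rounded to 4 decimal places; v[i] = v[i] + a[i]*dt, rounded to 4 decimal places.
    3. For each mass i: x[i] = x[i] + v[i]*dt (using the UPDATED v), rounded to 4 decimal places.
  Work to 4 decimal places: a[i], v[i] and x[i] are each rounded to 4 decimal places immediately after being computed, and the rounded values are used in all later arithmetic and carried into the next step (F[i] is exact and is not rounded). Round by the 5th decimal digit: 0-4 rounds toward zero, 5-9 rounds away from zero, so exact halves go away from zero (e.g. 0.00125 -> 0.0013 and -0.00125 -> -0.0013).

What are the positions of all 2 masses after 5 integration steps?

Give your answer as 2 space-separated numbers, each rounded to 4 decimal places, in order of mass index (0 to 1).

Answer: 4.3580 7.6420

Derivation:
Step 0: x=[5.0000 8.0000] v=[0.0000 -1.0000]
Step 1: x=[4.9600 7.8400] v=[-0.2000 -0.8000]
Step 2: x=[4.8752 7.7248] v=[-0.4240 -0.5760]
Step 3: x=[4.7444 7.6556] v=[-0.6541 -0.3459]
Step 4: x=[4.5700 7.6300] v=[-0.8719 -0.1281]
Step 5: x=[4.3580 7.6420] v=[-1.0599 0.0599]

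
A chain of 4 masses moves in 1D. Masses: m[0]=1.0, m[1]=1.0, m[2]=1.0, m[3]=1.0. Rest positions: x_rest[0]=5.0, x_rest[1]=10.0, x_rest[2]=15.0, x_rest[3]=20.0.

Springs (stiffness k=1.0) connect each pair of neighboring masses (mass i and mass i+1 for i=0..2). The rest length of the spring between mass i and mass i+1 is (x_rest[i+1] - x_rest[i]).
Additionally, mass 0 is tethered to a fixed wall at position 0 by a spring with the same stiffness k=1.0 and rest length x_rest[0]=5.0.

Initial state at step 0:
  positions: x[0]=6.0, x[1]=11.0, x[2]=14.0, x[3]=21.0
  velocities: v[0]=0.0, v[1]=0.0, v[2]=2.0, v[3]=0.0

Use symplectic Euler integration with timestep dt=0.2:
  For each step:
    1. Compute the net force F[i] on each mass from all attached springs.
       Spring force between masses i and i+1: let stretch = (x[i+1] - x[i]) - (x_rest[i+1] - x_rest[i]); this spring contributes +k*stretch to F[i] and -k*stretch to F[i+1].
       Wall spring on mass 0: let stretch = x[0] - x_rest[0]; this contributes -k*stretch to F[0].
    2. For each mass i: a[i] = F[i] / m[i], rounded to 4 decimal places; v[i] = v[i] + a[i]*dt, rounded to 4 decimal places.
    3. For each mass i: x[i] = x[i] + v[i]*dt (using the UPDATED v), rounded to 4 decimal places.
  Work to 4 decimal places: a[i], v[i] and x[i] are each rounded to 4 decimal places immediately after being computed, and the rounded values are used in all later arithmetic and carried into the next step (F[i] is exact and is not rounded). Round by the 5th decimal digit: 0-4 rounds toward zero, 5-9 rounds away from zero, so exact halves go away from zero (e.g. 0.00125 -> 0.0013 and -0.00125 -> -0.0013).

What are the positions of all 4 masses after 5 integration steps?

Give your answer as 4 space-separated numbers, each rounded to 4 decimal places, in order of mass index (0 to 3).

Answer: 5.4238 10.4168 17.2284 20.3865

Derivation:
Step 0: x=[6.0000 11.0000 14.0000 21.0000] v=[0.0000 0.0000 2.0000 0.0000]
Step 1: x=[5.9600 10.9200 14.5600 20.9200] v=[-0.2000 -0.4000 2.8000 -0.4000]
Step 2: x=[5.8800 10.7872 15.2288 20.7856] v=[-0.4000 -0.6640 3.3440 -0.6720]
Step 3: x=[5.7611 10.6358 15.9422 20.6289] v=[-0.5946 -0.7571 3.5670 -0.7834]
Step 4: x=[5.6067 10.5016 16.6308 20.4848] v=[-0.7719 -0.6708 3.4431 -0.7207]
Step 5: x=[5.4238 10.4168 17.2284 20.3865] v=[-0.9143 -0.4239 2.9881 -0.4915]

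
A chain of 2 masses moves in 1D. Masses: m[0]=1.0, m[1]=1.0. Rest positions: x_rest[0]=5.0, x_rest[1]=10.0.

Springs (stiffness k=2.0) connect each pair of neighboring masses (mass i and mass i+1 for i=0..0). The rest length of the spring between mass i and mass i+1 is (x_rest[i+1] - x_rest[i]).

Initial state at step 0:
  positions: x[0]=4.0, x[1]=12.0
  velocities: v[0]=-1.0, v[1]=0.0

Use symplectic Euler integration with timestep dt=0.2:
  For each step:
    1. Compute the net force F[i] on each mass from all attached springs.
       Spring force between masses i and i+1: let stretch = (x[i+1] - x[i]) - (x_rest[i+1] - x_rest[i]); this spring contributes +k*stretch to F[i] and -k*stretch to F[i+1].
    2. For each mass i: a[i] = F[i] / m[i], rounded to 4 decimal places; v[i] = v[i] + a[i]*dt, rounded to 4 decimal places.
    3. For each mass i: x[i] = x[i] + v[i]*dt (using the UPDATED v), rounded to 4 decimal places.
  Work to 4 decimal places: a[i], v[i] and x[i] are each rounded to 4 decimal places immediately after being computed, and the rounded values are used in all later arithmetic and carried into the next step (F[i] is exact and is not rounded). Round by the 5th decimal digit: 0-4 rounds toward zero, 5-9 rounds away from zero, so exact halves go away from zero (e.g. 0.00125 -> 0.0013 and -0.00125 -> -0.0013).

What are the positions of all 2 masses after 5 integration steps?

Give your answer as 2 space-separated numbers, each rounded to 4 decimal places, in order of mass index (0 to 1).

Answer: 5.6888 9.3112

Derivation:
Step 0: x=[4.0000 12.0000] v=[-1.0000 0.0000]
Step 1: x=[4.0400 11.7600] v=[0.2000 -1.2000]
Step 2: x=[4.2976 11.3024] v=[1.2880 -2.2880]
Step 3: x=[4.7156 10.6844] v=[2.0899 -3.0899]
Step 4: x=[5.2111 9.9889] v=[2.4774 -3.4774]
Step 5: x=[5.6888 9.3112] v=[2.3885 -3.3885]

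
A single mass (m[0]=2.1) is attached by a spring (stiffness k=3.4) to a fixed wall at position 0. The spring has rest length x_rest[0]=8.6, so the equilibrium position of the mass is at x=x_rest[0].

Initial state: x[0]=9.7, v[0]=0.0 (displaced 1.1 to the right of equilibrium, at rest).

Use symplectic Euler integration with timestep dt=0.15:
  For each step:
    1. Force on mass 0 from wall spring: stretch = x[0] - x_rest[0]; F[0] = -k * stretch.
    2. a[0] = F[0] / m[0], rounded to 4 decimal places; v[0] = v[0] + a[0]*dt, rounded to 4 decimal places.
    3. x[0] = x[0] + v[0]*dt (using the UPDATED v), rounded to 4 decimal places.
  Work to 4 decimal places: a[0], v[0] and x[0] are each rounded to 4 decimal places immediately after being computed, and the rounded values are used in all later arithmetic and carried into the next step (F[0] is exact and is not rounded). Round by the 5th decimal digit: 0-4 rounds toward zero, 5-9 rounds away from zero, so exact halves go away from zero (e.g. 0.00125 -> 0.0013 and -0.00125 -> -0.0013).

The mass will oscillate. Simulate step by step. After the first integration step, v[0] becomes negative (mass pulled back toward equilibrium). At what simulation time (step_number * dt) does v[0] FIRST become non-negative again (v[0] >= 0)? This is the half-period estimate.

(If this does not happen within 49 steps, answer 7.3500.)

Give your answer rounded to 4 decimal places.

Answer: 2.5500

Derivation:
Step 0: x=[9.7000] v=[0.0000]
Step 1: x=[9.6599] v=[-0.2672]
Step 2: x=[9.5812] v=[-0.5246]
Step 3: x=[9.4668] v=[-0.7629]
Step 4: x=[9.3208] v=[-0.9734]
Step 5: x=[9.1485] v=[-1.1485]
Step 6: x=[8.9562] v=[-1.2817]
Step 7: x=[8.7510] v=[-1.3682]
Step 8: x=[8.5403] v=[-1.4049]
Step 9: x=[8.3317] v=[-1.3904]
Step 10: x=[8.1329] v=[-1.3252]
Step 11: x=[7.9511] v=[-1.2118]
Step 12: x=[7.7930] v=[-1.0542]
Step 13: x=[7.6643] v=[-0.8582]
Step 14: x=[7.5697] v=[-0.6310]
Step 15: x=[7.5126] v=[-0.3808]
Step 16: x=[7.4951] v=[-0.1167]
Step 17: x=[7.5178] v=[0.1516]
First v>=0 after going negative at step 17, time=2.5500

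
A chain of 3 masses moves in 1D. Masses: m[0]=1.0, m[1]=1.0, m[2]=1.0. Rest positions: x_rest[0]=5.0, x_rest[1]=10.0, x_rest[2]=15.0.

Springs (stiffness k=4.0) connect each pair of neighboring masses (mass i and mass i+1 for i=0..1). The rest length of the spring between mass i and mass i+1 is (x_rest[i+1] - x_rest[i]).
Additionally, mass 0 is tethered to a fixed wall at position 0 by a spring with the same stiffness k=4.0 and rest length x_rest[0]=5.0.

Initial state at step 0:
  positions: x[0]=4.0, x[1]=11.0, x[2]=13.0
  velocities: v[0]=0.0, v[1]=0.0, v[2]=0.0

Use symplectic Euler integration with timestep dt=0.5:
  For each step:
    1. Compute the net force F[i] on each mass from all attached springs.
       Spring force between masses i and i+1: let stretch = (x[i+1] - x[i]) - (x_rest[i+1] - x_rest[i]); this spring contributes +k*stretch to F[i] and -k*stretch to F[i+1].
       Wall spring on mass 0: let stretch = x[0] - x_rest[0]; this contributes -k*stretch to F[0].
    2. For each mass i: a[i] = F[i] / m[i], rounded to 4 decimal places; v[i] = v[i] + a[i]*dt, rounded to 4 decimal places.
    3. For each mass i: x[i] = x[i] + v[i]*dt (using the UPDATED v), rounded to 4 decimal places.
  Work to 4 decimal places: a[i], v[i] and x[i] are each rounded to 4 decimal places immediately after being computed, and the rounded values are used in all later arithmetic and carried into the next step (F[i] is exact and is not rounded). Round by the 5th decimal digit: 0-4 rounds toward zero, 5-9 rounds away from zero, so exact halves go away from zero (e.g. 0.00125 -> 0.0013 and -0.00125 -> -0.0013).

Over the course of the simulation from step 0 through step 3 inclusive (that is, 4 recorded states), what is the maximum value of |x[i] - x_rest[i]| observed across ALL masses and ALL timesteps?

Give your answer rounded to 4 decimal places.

Step 0: x=[4.0000 11.0000 13.0000] v=[0.0000 0.0000 0.0000]
Step 1: x=[7.0000 6.0000 16.0000] v=[6.0000 -10.0000 6.0000]
Step 2: x=[2.0000 12.0000 14.0000] v=[-10.0000 12.0000 -4.0000]
Step 3: x=[5.0000 10.0000 15.0000] v=[6.0000 -4.0000 2.0000]
Max displacement = 4.0000

Answer: 4.0000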